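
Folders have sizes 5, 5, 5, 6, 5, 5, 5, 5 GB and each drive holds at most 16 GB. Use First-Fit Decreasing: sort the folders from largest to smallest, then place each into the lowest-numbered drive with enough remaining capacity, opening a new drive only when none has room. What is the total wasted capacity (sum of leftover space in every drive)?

Sorted descending: 6, 5, 5, 5, 5, 5, 5, 5.
drive 1: place 6 GB, 10 GB left
drive 1: place 5 GB, 5 GB left
drive 1: place 5 GB, 0 GB left
drive 2: place 5 GB, 11 GB left
drive 2: place 5 GB, 6 GB left
drive 2: place 5 GB, 1 GB left
drive 3: place 5 GB, 11 GB left
drive 3: place 5 GB, 6 GB left
3 drives × 16 GB = 48 GB; used 41 GB; unused 7 GB.

7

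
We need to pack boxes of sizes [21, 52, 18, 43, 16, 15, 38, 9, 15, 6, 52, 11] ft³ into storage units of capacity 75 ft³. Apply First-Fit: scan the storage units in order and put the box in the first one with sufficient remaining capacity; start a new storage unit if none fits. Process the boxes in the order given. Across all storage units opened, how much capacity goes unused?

79

storage unit 1: place 21 ft³, 54 ft³ left
storage unit 1: place 52 ft³, 2 ft³ left
storage unit 2: place 18 ft³, 57 ft³ left
storage unit 2: place 43 ft³, 14 ft³ left
storage unit 3: place 16 ft³, 59 ft³ left
storage unit 3: place 15 ft³, 44 ft³ left
storage unit 3: place 38 ft³, 6 ft³ left
storage unit 2: place 9 ft³, 5 ft³ left
storage unit 4: place 15 ft³, 60 ft³ left
storage unit 3: place 6 ft³, 0 ft³ left
storage unit 4: place 52 ft³, 8 ft³ left
storage unit 5: place 11 ft³, 64 ft³ left
5 storage units × 75 ft³ = 375 ft³; used 296 ft³; unused 79 ft³.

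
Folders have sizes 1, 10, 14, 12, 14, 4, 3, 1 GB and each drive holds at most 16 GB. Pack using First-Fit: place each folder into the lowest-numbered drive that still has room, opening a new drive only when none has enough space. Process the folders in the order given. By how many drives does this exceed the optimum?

0

First-Fit: [1,10,4,1] [14] [12,3] [14] → 4 drives.
Total size 59 GB; any packing needs at least ⌈59/16⌉ = 4 drives.
So 4 is already optimal.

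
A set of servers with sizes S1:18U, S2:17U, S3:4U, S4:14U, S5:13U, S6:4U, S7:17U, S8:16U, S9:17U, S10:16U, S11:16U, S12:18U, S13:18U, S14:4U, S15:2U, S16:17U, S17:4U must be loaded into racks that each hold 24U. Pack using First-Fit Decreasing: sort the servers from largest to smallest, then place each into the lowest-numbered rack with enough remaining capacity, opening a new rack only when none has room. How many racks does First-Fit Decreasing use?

Sorted descending: 18, 18, 18, 17, 17, 17, 17, 16, 16, 16, 14, 13, 4, 4, 4, 4, 2.
rack 1: place 18U, 6U left
rack 2: place 18U, 6U left
rack 3: place 18U, 6U left
rack 4: place 17U, 7U left
rack 5: place 17U, 7U left
rack 6: place 17U, 7U left
rack 7: place 17U, 7U left
rack 8: place 16U, 8U left
rack 9: place 16U, 8U left
rack 10: place 16U, 8U left
rack 11: place 14U, 10U left
rack 12: place 13U, 11U left
rack 1: place 4U, 2U left
rack 2: place 4U, 2U left
rack 3: place 4U, 2U left
rack 4: place 4U, 3U left
rack 1: place 2U, 0U left

12 racks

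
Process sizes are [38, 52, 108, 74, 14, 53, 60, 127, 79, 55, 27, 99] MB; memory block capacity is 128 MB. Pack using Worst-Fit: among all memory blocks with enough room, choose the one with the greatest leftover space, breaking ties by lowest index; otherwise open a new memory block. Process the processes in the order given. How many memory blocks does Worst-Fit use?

8 memory blocks

Put 38 MB in memory block 1; 90 MB remain.
Put 52 MB in memory block 1; 38 MB remain.
Put 108 MB in memory block 2; 20 MB remain.
Put 74 MB in memory block 3; 54 MB remain.
Put 14 MB in memory block 3; 40 MB remain.
Put 53 MB in memory block 4; 75 MB remain.
Put 60 MB in memory block 4; 15 MB remain.
Put 127 MB in memory block 5; 1 MB remain.
Put 79 MB in memory block 6; 49 MB remain.
Put 55 MB in memory block 7; 73 MB remain.
Put 27 MB in memory block 7; 46 MB remain.
Put 99 MB in memory block 8; 29 MB remain.
Final memory blocks: [38,52] [108] [74,14] [53,60] [127] [79] [55,27] [99].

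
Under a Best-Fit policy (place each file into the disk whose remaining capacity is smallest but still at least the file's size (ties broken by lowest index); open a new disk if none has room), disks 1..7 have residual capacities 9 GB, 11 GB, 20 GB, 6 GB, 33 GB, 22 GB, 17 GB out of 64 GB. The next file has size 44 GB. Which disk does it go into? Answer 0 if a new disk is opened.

No disk has ≥ 44 GB free, so a new disk is opened.

0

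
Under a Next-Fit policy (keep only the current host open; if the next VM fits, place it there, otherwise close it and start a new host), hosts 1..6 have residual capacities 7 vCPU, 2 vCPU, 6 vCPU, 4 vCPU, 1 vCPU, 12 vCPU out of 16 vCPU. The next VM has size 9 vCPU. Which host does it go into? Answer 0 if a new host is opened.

Next-Fit only looks at host 6, which has 12 vCPU free.
9 vCPU fits there.

6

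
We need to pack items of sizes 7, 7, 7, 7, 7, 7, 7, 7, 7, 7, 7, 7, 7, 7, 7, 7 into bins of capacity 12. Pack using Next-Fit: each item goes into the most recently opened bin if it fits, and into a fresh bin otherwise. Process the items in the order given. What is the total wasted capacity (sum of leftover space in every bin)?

bin 1: place 7, 5 left
bin 2: place 7, 5 left
bin 3: place 7, 5 left
bin 4: place 7, 5 left
bin 5: place 7, 5 left
bin 6: place 7, 5 left
bin 7: place 7, 5 left
bin 8: place 7, 5 left
bin 9: place 7, 5 left
bin 10: place 7, 5 left
bin 11: place 7, 5 left
bin 12: place 7, 5 left
bin 13: place 7, 5 left
bin 14: place 7, 5 left
bin 15: place 7, 5 left
bin 16: place 7, 5 left
16 bins × 12 = 192; used 112; unused 80.

80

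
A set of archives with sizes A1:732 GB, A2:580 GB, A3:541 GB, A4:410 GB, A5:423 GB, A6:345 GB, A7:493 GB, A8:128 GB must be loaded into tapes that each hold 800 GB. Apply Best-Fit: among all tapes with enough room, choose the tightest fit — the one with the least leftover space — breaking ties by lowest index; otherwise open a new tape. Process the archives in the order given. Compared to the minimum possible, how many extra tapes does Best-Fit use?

0

Best-Fit: [732] [580,128] [541] [410] [423,345] [493] → 6 tapes.
6 archives exceed 400 GB (half the capacity), and no two of those can share a tape, so at least 6 tapes are needed.
So 6 is already optimal.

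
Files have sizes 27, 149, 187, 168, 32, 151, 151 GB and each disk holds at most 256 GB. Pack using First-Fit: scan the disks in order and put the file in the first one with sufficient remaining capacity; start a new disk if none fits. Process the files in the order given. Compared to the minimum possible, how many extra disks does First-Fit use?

First-Fit: [27,149,32] [187] [168] [151] [151] → 5 disks.
5 files exceed 128 GB (half the capacity), and no two of those can share a disk, so at least 5 disks are needed.
So 5 is already optimal.

0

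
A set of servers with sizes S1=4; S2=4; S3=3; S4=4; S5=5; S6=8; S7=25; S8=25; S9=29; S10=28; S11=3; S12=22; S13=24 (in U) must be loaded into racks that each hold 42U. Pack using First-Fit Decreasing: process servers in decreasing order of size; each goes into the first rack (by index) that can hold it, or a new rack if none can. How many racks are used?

Sorted descending: 29, 28, 25, 25, 24, 22, 8, 5, 4, 4, 4, 3, 3.
29U → rack 1 (remaining 13U)
28U → rack 2 (remaining 14U)
25U → rack 3 (remaining 17U)
25U → rack 4 (remaining 17U)
24U → rack 5 (remaining 18U)
22U → rack 6 (remaining 20U)
8U → rack 1 (remaining 5U)
5U → rack 1 (remaining 0U)
4U → rack 2 (remaining 10U)
4U → rack 2 (remaining 6U)
4U → rack 2 (remaining 2U)
3U → rack 3 (remaining 14U)
3U → rack 3 (remaining 11U)
Final racks: [29,8,5] [28,4,4,4] [25,3,3] [25] [24] [22].

6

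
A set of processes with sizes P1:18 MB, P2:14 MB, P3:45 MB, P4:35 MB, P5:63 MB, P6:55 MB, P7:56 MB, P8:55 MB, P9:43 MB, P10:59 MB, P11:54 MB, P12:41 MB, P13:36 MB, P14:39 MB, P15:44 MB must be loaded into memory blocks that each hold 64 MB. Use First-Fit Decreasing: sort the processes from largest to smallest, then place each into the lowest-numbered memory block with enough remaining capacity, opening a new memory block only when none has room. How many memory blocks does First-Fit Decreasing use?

13 memory blocks

Sorted descending: 63, 59, 56, 55, 55, 54, 45, 44, 43, 41, 39, 36, 35, 18, 14.
memory block 1: place 63 MB, 1 MB left
memory block 2: place 59 MB, 5 MB left
memory block 3: place 56 MB, 8 MB left
memory block 4: place 55 MB, 9 MB left
memory block 5: place 55 MB, 9 MB left
memory block 6: place 54 MB, 10 MB left
memory block 7: place 45 MB, 19 MB left
memory block 8: place 44 MB, 20 MB left
memory block 9: place 43 MB, 21 MB left
memory block 10: place 41 MB, 23 MB left
memory block 11: place 39 MB, 25 MB left
memory block 12: place 36 MB, 28 MB left
memory block 13: place 35 MB, 29 MB left
memory block 7: place 18 MB, 1 MB left
memory block 8: place 14 MB, 6 MB left
Final memory blocks: [63] [59] [56] [55] [55] [54] [45,18] [44,14] [43] [41] [39] [36] [35].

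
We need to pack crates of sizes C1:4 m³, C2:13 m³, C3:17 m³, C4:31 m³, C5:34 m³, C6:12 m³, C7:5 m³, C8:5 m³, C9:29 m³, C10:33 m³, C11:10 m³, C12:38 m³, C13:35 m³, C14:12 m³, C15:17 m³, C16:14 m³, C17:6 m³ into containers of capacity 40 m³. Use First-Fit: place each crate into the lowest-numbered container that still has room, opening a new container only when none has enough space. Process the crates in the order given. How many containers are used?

9 containers

C1 (4 m³) → container 1 (remaining 36 m³)
C2 (13 m³) → container 1 (remaining 23 m³)
C3 (17 m³) → container 1 (remaining 6 m³)
C4 (31 m³) → container 2 (remaining 9 m³)
C5 (34 m³) → container 3 (remaining 6 m³)
C6 (12 m³) → container 4 (remaining 28 m³)
C7 (5 m³) → container 1 (remaining 1 m³)
C8 (5 m³) → container 2 (remaining 4 m³)
C9 (29 m³) → container 5 (remaining 11 m³)
C10 (33 m³) → container 6 (remaining 7 m³)
C11 (10 m³) → container 4 (remaining 18 m³)
C12 (38 m³) → container 7 (remaining 2 m³)
C13 (35 m³) → container 8 (remaining 5 m³)
C14 (12 m³) → container 4 (remaining 6 m³)
C15 (17 m³) → container 9 (remaining 23 m³)
C16 (14 m³) → container 9 (remaining 9 m³)
C17 (6 m³) → container 3 (remaining 0 m³)
Final containers: [4,13,17,5] [31,5] [34,6] [12,10,12] [29] [33] [38] [35] [17,14].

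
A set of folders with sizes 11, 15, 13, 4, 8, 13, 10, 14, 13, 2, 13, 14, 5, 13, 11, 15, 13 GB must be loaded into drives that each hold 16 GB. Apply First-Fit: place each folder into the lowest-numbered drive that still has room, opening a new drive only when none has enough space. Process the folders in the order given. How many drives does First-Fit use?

14 drives

drive 1: place 11 GB, 5 GB left
drive 2: place 15 GB, 1 GB left
drive 3: place 13 GB, 3 GB left
drive 1: place 4 GB, 1 GB left
drive 4: place 8 GB, 8 GB left
drive 5: place 13 GB, 3 GB left
drive 6: place 10 GB, 6 GB left
drive 7: place 14 GB, 2 GB left
drive 8: place 13 GB, 3 GB left
drive 3: place 2 GB, 1 GB left
drive 9: place 13 GB, 3 GB left
drive 10: place 14 GB, 2 GB left
drive 4: place 5 GB, 3 GB left
drive 11: place 13 GB, 3 GB left
drive 12: place 11 GB, 5 GB left
drive 13: place 15 GB, 1 GB left
drive 14: place 13 GB, 3 GB left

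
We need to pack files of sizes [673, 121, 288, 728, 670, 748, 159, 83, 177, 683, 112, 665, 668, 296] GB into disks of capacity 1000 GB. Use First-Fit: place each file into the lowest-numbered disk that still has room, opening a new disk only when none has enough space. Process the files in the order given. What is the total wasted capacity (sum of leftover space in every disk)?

929

Put 673 GB in disk 1; 327 GB remain.
Put 121 GB in disk 1; 206 GB remain.
Put 288 GB in disk 2; 712 GB remain.
Put 728 GB in disk 3; 272 GB remain.
Put 670 GB in disk 2; 42 GB remain.
Put 748 GB in disk 4; 252 GB remain.
Put 159 GB in disk 1; 47 GB remain.
Put 83 GB in disk 3; 189 GB remain.
Put 177 GB in disk 3; 12 GB remain.
Put 683 GB in disk 5; 317 GB remain.
Put 112 GB in disk 4; 140 GB remain.
Put 665 GB in disk 6; 335 GB remain.
Put 668 GB in disk 7; 332 GB remain.
Put 296 GB in disk 5; 21 GB remain.
7 disks × 1000 GB = 7000 GB; used 6071 GB; unused 929 GB.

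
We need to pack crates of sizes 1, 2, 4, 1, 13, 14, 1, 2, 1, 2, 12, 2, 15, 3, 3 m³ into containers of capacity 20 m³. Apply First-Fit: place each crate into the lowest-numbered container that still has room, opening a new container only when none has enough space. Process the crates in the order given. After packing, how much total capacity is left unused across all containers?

Put 1 m³ in container 1; 19 m³ remain.
Put 2 m³ in container 1; 17 m³ remain.
Put 4 m³ in container 1; 13 m³ remain.
Put 1 m³ in container 1; 12 m³ remain.
Put 13 m³ in container 2; 7 m³ remain.
Put 14 m³ in container 3; 6 m³ remain.
Put 1 m³ in container 1; 11 m³ remain.
Put 2 m³ in container 1; 9 m³ remain.
Put 1 m³ in container 1; 8 m³ remain.
Put 2 m³ in container 1; 6 m³ remain.
Put 12 m³ in container 4; 8 m³ remain.
Put 2 m³ in container 1; 4 m³ remain.
Put 15 m³ in container 5; 5 m³ remain.
Put 3 m³ in container 1; 1 m³ remain.
Put 3 m³ in container 2; 4 m³ remain.
5 containers × 20 m³ = 100 m³; used 76 m³; unused 24 m³.

24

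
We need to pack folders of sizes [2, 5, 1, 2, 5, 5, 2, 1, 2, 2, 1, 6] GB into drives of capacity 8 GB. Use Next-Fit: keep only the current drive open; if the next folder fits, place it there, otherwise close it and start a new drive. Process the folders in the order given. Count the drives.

drive 1: place 2 GB, 6 GB left
drive 1: place 5 GB, 1 GB left
drive 1: place 1 GB, 0 GB left
drive 2: place 2 GB, 6 GB left
drive 2: place 5 GB, 1 GB left
drive 3: place 5 GB, 3 GB left
drive 3: place 2 GB, 1 GB left
drive 3: place 1 GB, 0 GB left
drive 4: place 2 GB, 6 GB left
drive 4: place 2 GB, 4 GB left
drive 4: place 1 GB, 3 GB left
drive 5: place 6 GB, 2 GB left

5 drives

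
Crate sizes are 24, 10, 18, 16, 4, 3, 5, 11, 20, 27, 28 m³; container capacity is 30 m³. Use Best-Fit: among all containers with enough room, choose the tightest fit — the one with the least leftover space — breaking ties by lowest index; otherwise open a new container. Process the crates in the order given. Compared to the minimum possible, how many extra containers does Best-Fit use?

Best-Fit: [24,4] [10,18] [16,3,5] [11] [20] [27] [28] → 7 containers.
Total size 166 m³; any packing needs at least ⌈166/30⌉ = 6 containers.
An optimal packing achieves that bound: [28] [27,3] [24,5] [20,10] [18,11] [16,4] → 6 containers.
Excess: 7 − 6 = 1.

1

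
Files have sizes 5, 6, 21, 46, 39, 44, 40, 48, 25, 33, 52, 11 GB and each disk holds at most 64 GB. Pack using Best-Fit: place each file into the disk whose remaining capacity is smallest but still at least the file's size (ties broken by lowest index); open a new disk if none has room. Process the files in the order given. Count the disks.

disk 1: place 5 GB, 59 GB left
disk 1: place 6 GB, 53 GB left
disk 1: place 21 GB, 32 GB left
disk 2: place 46 GB, 18 GB left
disk 3: place 39 GB, 25 GB left
disk 4: place 44 GB, 20 GB left
disk 5: place 40 GB, 24 GB left
disk 6: place 48 GB, 16 GB left
disk 3: place 25 GB, 0 GB left
disk 7: place 33 GB, 31 GB left
disk 8: place 52 GB, 12 GB left
disk 8: place 11 GB, 1 GB left
Final disks: [5,6,21] [46] [39,25] [44] [40] [48] [33] [52,11].

8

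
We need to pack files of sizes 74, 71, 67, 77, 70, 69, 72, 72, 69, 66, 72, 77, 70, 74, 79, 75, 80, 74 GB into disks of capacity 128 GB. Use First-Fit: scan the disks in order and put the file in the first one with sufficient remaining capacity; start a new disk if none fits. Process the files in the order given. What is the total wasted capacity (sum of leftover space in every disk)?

996

Put 74 GB in disk 1; 54 GB remain.
Put 71 GB in disk 2; 57 GB remain.
Put 67 GB in disk 3; 61 GB remain.
Put 77 GB in disk 4; 51 GB remain.
Put 70 GB in disk 5; 58 GB remain.
Put 69 GB in disk 6; 59 GB remain.
Put 72 GB in disk 7; 56 GB remain.
Put 72 GB in disk 8; 56 GB remain.
Put 69 GB in disk 9; 59 GB remain.
Put 66 GB in disk 10; 62 GB remain.
Put 72 GB in disk 11; 56 GB remain.
Put 77 GB in disk 12; 51 GB remain.
Put 70 GB in disk 13; 58 GB remain.
Put 74 GB in disk 14; 54 GB remain.
Put 79 GB in disk 15; 49 GB remain.
Put 75 GB in disk 16; 53 GB remain.
Put 80 GB in disk 17; 48 GB remain.
Put 74 GB in disk 18; 54 GB remain.
18 disks × 128 GB = 2304 GB; used 1308 GB; unused 996 GB.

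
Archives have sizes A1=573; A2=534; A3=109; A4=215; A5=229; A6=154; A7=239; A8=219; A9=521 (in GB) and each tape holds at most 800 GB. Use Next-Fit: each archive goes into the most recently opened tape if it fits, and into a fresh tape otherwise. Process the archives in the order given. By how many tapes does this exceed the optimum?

Next-Fit: [573] [534,109] [215,229,154] [239,219] [521] → 5 tapes.
Total size 2793 GB; any packing needs at least ⌈2793/800⌉ = 4 tapes.
An optimal packing achieves that bound: [573,219] [534,239] [521,229] [215,154,109] → 4 tapes.
Excess: 5 − 4 = 1.

1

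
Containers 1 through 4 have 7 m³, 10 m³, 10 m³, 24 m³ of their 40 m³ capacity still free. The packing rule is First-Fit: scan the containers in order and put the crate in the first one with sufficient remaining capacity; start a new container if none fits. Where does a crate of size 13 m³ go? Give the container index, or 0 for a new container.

4

Containers with room: container 4 (24 m³).
The first with room is container 4.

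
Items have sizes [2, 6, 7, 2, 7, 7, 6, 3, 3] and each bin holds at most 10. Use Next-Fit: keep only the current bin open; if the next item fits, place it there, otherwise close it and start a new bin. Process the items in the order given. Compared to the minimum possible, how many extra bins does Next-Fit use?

Next-Fit: [2,6] [7,2] [7] [7] [6,3] [3] → 6 bins.
Total size 43; any packing needs at least ⌈43/10⌉ = 5 bins.
An optimal packing achieves that bound: [7,3] [7,3] [7,2] [6,2] [6] → 5 bins.
Excess: 6 − 5 = 1.

1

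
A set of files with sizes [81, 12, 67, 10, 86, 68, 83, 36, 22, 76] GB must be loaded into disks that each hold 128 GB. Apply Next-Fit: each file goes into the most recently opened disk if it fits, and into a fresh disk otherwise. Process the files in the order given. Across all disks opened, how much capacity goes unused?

227

Put 81 GB in disk 1; 47 GB remain.
Put 12 GB in disk 1; 35 GB remain.
Put 67 GB in disk 2; 61 GB remain.
Put 10 GB in disk 2; 51 GB remain.
Put 86 GB in disk 3; 42 GB remain.
Put 68 GB in disk 4; 60 GB remain.
Put 83 GB in disk 5; 45 GB remain.
Put 36 GB in disk 5; 9 GB remain.
Put 22 GB in disk 6; 106 GB remain.
Put 76 GB in disk 6; 30 GB remain.
6 disks × 128 GB = 768 GB; used 541 GB; unused 227 GB.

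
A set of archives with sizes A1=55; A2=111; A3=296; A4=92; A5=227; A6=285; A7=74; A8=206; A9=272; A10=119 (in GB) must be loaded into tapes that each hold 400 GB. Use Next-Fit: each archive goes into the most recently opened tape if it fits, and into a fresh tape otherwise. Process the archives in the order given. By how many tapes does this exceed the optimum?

1

Next-Fit: [55,111] [296,92] [227] [285,74] [206] [272,119] → 6 tapes.
Total size 1737 GB; any packing needs at least ⌈1737/400⌉ = 5 tapes.
An optimal packing achieves that bound: [296,92] [285,111] [272,119] [227,74,55] [206] → 5 tapes.
Excess: 6 − 5 = 1.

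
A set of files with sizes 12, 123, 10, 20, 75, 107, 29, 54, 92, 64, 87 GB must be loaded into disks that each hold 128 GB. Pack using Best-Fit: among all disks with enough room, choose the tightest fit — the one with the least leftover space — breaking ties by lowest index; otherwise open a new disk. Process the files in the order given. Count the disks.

7 disks

Put 12 GB in disk 1; 116 GB remain.
Put 123 GB in disk 2; 5 GB remain.
Put 10 GB in disk 1; 106 GB remain.
Put 20 GB in disk 1; 86 GB remain.
Put 75 GB in disk 1; 11 GB remain.
Put 107 GB in disk 3; 21 GB remain.
Put 29 GB in disk 4; 99 GB remain.
Put 54 GB in disk 4; 45 GB remain.
Put 92 GB in disk 5; 36 GB remain.
Put 64 GB in disk 6; 64 GB remain.
Put 87 GB in disk 7; 41 GB remain.
Final disks: [12,10,20,75] [123] [107] [29,54] [92] [64] [87].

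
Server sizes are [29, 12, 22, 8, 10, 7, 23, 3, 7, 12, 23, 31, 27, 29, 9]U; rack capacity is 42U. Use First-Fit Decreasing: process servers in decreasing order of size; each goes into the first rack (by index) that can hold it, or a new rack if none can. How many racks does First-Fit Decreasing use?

Sorted descending: 31, 29, 29, 27, 23, 23, 22, 12, 12, 10, 9, 8, 7, 7, 3.
Put 31U in rack 1; 11U remain.
Put 29U in rack 2; 13U remain.
Put 29U in rack 3; 13U remain.
Put 27U in rack 4; 15U remain.
Put 23U in rack 5; 19U remain.
Put 23U in rack 6; 19U remain.
Put 22U in rack 7; 20U remain.
Put 12U in rack 2; 1U remain.
Put 12U in rack 3; 1U remain.
Put 10U in rack 1; 1U remain.
Put 9U in rack 4; 6U remain.
Put 8U in rack 5; 11U remain.
Put 7U in rack 5; 4U remain.
Put 7U in rack 6; 12U remain.
Put 3U in rack 4; 3U remain.
Final racks: [31,10] [29,12] [29,12] [27,9,3] [23,8,7] [23,7] [22].

7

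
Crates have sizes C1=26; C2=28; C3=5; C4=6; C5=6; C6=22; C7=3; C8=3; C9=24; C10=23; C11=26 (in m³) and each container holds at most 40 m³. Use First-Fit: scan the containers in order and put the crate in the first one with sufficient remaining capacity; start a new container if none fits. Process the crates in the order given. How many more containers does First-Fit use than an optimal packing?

0

First-Fit: [26,5,6,3] [28,6,3] [22] [24] [23] [26] → 6 containers.
6 crates exceed 20 m³ (half the capacity), and no two of those can share a container, so at least 6 containers are needed.
So 6 is already optimal.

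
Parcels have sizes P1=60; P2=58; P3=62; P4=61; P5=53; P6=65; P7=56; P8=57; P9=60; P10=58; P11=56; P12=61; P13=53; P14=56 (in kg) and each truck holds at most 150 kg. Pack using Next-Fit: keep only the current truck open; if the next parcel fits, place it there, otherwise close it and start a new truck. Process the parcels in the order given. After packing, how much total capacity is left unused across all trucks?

truck 1: place P1 (60 kg), 90 kg left
truck 1: place P2 (58 kg), 32 kg left
truck 2: place P3 (62 kg), 88 kg left
truck 2: place P4 (61 kg), 27 kg left
truck 3: place P5 (53 kg), 97 kg left
truck 3: place P6 (65 kg), 32 kg left
truck 4: place P7 (56 kg), 94 kg left
truck 4: place P8 (57 kg), 37 kg left
truck 5: place P9 (60 kg), 90 kg left
truck 5: place P10 (58 kg), 32 kg left
truck 6: place P11 (56 kg), 94 kg left
truck 6: place P12 (61 kg), 33 kg left
truck 7: place P13 (53 kg), 97 kg left
truck 7: place P14 (56 kg), 41 kg left
7 trucks × 150 kg = 1050 kg; used 816 kg; unused 234 kg.

234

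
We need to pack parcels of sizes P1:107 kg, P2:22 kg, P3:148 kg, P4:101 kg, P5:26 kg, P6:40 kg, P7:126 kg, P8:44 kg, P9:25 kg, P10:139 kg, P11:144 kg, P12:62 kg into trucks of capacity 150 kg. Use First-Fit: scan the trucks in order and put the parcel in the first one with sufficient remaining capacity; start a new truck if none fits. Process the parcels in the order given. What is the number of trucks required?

Put P1 (107 kg) in truck 1; 43 kg remain.
Put P2 (22 kg) in truck 1; 21 kg remain.
Put P3 (148 kg) in truck 2; 2 kg remain.
Put P4 (101 kg) in truck 3; 49 kg remain.
Put P5 (26 kg) in truck 3; 23 kg remain.
Put P6 (40 kg) in truck 4; 110 kg remain.
Put P7 (126 kg) in truck 5; 24 kg remain.
Put P8 (44 kg) in truck 4; 66 kg remain.
Put P9 (25 kg) in truck 4; 41 kg remain.
Put P10 (139 kg) in truck 6; 11 kg remain.
Put P11 (144 kg) in truck 7; 6 kg remain.
Put P12 (62 kg) in truck 8; 88 kg remain.
Final trucks: [107,22] [148] [101,26] [40,44,25] [126] [139] [144] [62].

8 trucks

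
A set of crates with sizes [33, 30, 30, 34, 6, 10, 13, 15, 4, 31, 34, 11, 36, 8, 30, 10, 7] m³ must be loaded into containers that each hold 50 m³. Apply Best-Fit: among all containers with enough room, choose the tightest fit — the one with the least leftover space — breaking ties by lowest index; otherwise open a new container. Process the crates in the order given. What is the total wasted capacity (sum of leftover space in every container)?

58

Put 33 m³ in container 1; 17 m³ remain.
Put 30 m³ in container 2; 20 m³ remain.
Put 30 m³ in container 3; 20 m³ remain.
Put 34 m³ in container 4; 16 m³ remain.
Put 6 m³ in container 4; 10 m³ remain.
Put 10 m³ in container 4; 0 m³ remain.
Put 13 m³ in container 1; 4 m³ remain.
Put 15 m³ in container 2; 5 m³ remain.
Put 4 m³ in container 1; 0 m³ remain.
Put 31 m³ in container 5; 19 m³ remain.
Put 34 m³ in container 6; 16 m³ remain.
Put 11 m³ in container 6; 5 m³ remain.
Put 36 m³ in container 7; 14 m³ remain.
Put 8 m³ in container 7; 6 m³ remain.
Put 30 m³ in container 8; 20 m³ remain.
Put 10 m³ in container 5; 9 m³ remain.
Put 7 m³ in container 5; 2 m³ remain.
8 containers × 50 m³ = 400 m³; used 342 m³; unused 58 m³.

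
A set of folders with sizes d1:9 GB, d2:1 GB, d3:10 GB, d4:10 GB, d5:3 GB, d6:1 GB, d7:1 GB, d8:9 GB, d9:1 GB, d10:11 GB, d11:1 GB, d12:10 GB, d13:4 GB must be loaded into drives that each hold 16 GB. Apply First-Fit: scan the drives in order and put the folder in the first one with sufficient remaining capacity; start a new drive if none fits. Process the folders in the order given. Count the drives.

drive 1: place d1 (9 GB), 7 GB left
drive 1: place d2 (1 GB), 6 GB left
drive 2: place d3 (10 GB), 6 GB left
drive 3: place d4 (10 GB), 6 GB left
drive 1: place d5 (3 GB), 3 GB left
drive 1: place d6 (1 GB), 2 GB left
drive 1: place d7 (1 GB), 1 GB left
drive 4: place d8 (9 GB), 7 GB left
drive 1: place d9 (1 GB), 0 GB left
drive 5: place d10 (11 GB), 5 GB left
drive 2: place d11 (1 GB), 5 GB left
drive 6: place d12 (10 GB), 6 GB left
drive 2: place d13 (4 GB), 1 GB left

6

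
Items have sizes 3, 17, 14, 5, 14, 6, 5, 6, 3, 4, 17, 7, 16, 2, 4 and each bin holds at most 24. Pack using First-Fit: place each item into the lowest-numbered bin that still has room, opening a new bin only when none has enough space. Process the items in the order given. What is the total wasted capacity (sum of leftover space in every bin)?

bin 1: place 3, 21 left
bin 1: place 17, 4 left
bin 2: place 14, 10 left
bin 2: place 5, 5 left
bin 3: place 14, 10 left
bin 3: place 6, 4 left
bin 2: place 5, 0 left
bin 4: place 6, 18 left
bin 1: place 3, 1 left
bin 3: place 4, 0 left
bin 4: place 17, 1 left
bin 5: place 7, 17 left
bin 5: place 16, 1 left
bin 6: place 2, 22 left
bin 6: place 4, 18 left
6 bins × 24 = 144; used 123; unused 21.

21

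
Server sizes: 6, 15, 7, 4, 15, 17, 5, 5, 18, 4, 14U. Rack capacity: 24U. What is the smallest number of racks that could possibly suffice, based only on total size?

Total size = 6 + 15 + 7 + 4 + 15 + 17 + 5 + 5 + 18 + 4 + 14 = 110U.
⌈110 / 24⌉ = 5.

5 racks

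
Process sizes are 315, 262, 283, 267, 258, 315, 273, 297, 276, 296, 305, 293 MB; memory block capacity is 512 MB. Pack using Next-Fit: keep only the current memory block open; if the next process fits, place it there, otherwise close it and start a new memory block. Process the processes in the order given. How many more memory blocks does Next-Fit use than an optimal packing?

0

Next-Fit: [315] [262] [283] [267] [258] [315] [273] [297] [276] [296] [305] [293] → 12 memory blocks.
12 processes exceed 256 MB (half the capacity), and no two of those can share a memory block, so at least 12 memory blocks are needed.
So 12 is already optimal.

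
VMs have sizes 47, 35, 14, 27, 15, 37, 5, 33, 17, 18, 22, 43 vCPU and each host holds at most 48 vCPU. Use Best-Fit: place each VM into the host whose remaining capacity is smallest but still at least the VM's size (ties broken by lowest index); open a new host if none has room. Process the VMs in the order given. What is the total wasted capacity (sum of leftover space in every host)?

host 1: place 47 vCPU, 1 vCPU left
host 2: place 35 vCPU, 13 vCPU left
host 3: place 14 vCPU, 34 vCPU left
host 3: place 27 vCPU, 7 vCPU left
host 4: place 15 vCPU, 33 vCPU left
host 5: place 37 vCPU, 11 vCPU left
host 3: place 5 vCPU, 2 vCPU left
host 4: place 33 vCPU, 0 vCPU left
host 6: place 17 vCPU, 31 vCPU left
host 6: place 18 vCPU, 13 vCPU left
host 7: place 22 vCPU, 26 vCPU left
host 8: place 43 vCPU, 5 vCPU left
8 hosts × 48 vCPU = 384 vCPU; used 313 vCPU; unused 71 vCPU.

71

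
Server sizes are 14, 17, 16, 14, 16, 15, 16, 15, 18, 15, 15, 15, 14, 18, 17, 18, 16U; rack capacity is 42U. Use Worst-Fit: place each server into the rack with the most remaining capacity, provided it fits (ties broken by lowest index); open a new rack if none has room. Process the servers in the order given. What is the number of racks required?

14U → rack 1 (remaining 28U)
17U → rack 1 (remaining 11U)
16U → rack 2 (remaining 26U)
14U → rack 2 (remaining 12U)
16U → rack 3 (remaining 26U)
15U → rack 3 (remaining 11U)
16U → rack 4 (remaining 26U)
15U → rack 4 (remaining 11U)
18U → rack 5 (remaining 24U)
15U → rack 5 (remaining 9U)
15U → rack 6 (remaining 27U)
15U → rack 6 (remaining 12U)
14U → rack 7 (remaining 28U)
18U → rack 7 (remaining 10U)
17U → rack 8 (remaining 25U)
18U → rack 8 (remaining 7U)
16U → rack 9 (remaining 26U)

9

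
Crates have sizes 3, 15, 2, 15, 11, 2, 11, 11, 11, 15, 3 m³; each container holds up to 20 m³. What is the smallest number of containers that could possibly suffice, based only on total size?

5

Total size = 3 + 15 + 2 + 15 + 11 + 2 + 11 + 11 + 11 + 15 + 3 = 99 m³.
⌈99 / 20⌉ = 5.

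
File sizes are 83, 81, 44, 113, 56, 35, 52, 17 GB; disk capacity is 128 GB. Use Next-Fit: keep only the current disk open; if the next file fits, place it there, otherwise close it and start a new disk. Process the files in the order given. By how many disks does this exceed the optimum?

1

Next-Fit: [83] [81,44] [113] [56,35] [52,17] → 5 disks.
Total size 481 GB; any packing needs at least ⌈481/128⌉ = 4 disks.
An optimal packing achieves that bound: [113] [83,44] [81,35] [56,52,17] → 4 disks.
Excess: 5 − 4 = 1.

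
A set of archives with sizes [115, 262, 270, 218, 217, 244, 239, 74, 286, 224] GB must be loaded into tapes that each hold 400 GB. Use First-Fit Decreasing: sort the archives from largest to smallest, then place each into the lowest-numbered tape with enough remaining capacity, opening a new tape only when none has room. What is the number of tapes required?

8

Sorted descending: 286, 270, 262, 244, 239, 224, 218, 217, 115, 74.
Put 286 GB in tape 1; 114 GB remain.
Put 270 GB in tape 2; 130 GB remain.
Put 262 GB in tape 3; 138 GB remain.
Put 244 GB in tape 4; 156 GB remain.
Put 239 GB in tape 5; 161 GB remain.
Put 224 GB in tape 6; 176 GB remain.
Put 218 GB in tape 7; 182 GB remain.
Put 217 GB in tape 8; 183 GB remain.
Put 115 GB in tape 2; 15 GB remain.
Put 74 GB in tape 1; 40 GB remain.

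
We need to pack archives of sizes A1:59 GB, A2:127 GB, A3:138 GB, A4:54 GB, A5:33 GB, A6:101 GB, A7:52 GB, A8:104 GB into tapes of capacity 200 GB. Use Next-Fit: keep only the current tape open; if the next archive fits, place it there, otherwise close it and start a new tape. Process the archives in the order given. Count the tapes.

Put A1 (59 GB) in tape 1; 141 GB remain.
Put A2 (127 GB) in tape 1; 14 GB remain.
Put A3 (138 GB) in tape 2; 62 GB remain.
Put A4 (54 GB) in tape 2; 8 GB remain.
Put A5 (33 GB) in tape 3; 167 GB remain.
Put A6 (101 GB) in tape 3; 66 GB remain.
Put A7 (52 GB) in tape 3; 14 GB remain.
Put A8 (104 GB) in tape 4; 96 GB remain.

4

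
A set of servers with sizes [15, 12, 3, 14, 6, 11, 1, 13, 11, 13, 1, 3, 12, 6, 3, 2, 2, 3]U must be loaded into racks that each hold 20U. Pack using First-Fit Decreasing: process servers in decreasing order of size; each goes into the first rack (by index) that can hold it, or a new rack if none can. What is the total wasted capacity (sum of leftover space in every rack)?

29

Sorted descending: 15, 14, 13, 13, 12, 12, 11, 11, 6, 6, 3, 3, 3, 3, 2, 2, 1, 1.
Put 15U in rack 1; 5U remain.
Put 14U in rack 2; 6U remain.
Put 13U in rack 3; 7U remain.
Put 13U in rack 4; 7U remain.
Put 12U in rack 5; 8U remain.
Put 12U in rack 6; 8U remain.
Put 11U in rack 7; 9U remain.
Put 11U in rack 8; 9U remain.
Put 6U in rack 2; 0U remain.
Put 6U in rack 3; 1U remain.
Put 3U in rack 1; 2U remain.
Put 3U in rack 4; 4U remain.
Put 3U in rack 4; 1U remain.
Put 3U in rack 5; 5U remain.
Put 2U in rack 1; 0U remain.
Put 2U in rack 5; 3U remain.
Put 1U in rack 3; 0U remain.
Put 1U in rack 4; 0U remain.
8 racks × 20U = 160U; used 131U; unused 29U.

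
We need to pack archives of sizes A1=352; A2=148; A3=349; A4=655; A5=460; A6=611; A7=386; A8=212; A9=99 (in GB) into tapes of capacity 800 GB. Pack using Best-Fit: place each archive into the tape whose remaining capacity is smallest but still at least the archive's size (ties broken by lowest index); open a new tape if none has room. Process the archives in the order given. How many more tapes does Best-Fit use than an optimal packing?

Best-Fit: [352,148,212] [349,386] [655,99] [460] [611] → 5 tapes.
Total size 3272 GB; any packing needs at least ⌈3272/800⌉ = 5 tapes.
So 5 is already optimal.

0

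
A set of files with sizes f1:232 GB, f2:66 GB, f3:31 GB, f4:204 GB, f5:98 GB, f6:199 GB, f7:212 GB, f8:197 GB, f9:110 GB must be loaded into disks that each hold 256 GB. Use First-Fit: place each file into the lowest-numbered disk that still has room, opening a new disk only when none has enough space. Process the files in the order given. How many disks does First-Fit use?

disk 1: place f1 (232 GB), 24 GB left
disk 2: place f2 (66 GB), 190 GB left
disk 2: place f3 (31 GB), 159 GB left
disk 3: place f4 (204 GB), 52 GB left
disk 2: place f5 (98 GB), 61 GB left
disk 4: place f6 (199 GB), 57 GB left
disk 5: place f7 (212 GB), 44 GB left
disk 6: place f8 (197 GB), 59 GB left
disk 7: place f9 (110 GB), 146 GB left

7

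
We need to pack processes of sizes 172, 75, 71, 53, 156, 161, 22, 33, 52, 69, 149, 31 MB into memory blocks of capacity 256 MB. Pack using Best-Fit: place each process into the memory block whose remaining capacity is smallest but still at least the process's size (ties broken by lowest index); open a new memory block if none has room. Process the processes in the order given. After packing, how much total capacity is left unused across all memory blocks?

236

Put 172 MB in memory block 1; 84 MB remain.
Put 75 MB in memory block 1; 9 MB remain.
Put 71 MB in memory block 2; 185 MB remain.
Put 53 MB in memory block 2; 132 MB remain.
Put 156 MB in memory block 3; 100 MB remain.
Put 161 MB in memory block 4; 95 MB remain.
Put 22 MB in memory block 4; 73 MB remain.
Put 33 MB in memory block 4; 40 MB remain.
Put 52 MB in memory block 3; 48 MB remain.
Put 69 MB in memory block 2; 63 MB remain.
Put 149 MB in memory block 5; 107 MB remain.
Put 31 MB in memory block 4; 9 MB remain.
5 memory blocks × 256 MB = 1280 MB; used 1044 MB; unused 236 MB.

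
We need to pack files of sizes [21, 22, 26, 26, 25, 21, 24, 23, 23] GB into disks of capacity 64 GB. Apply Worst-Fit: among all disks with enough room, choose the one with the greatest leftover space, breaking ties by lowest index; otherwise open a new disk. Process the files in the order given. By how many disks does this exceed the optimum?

1

Worst-Fit: [21,22] [26,26] [25,21] [24,23] [23] → 5 disks.
Total size 211 GB; any packing needs at least ⌈211/64⌉ = 4 disks.
An optimal packing achieves that bound: [26,26] [25,24] [23,23] [22,21,21] → 4 disks.
Excess: 5 − 4 = 1.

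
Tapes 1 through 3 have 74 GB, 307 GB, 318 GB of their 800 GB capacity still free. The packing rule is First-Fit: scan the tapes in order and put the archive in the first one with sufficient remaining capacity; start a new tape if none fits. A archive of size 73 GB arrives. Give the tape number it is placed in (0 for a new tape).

1

Tapes with room: tape 1 (74 GB), tape 2 (307 GB), tape 3 (318 GB).
The first with room is tape 1.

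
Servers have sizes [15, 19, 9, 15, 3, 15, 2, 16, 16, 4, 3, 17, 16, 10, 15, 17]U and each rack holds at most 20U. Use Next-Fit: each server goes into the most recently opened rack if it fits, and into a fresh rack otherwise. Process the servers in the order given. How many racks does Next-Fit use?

Put 15U in rack 1; 5U remain.
Put 19U in rack 2; 1U remain.
Put 9U in rack 3; 11U remain.
Put 15U in rack 4; 5U remain.
Put 3U in rack 4; 2U remain.
Put 15U in rack 5; 5U remain.
Put 2U in rack 5; 3U remain.
Put 16U in rack 6; 4U remain.
Put 16U in rack 7; 4U remain.
Put 4U in rack 7; 0U remain.
Put 3U in rack 8; 17U remain.
Put 17U in rack 8; 0U remain.
Put 16U in rack 9; 4U remain.
Put 10U in rack 10; 10U remain.
Put 15U in rack 11; 5U remain.
Put 17U in rack 12; 3U remain.

12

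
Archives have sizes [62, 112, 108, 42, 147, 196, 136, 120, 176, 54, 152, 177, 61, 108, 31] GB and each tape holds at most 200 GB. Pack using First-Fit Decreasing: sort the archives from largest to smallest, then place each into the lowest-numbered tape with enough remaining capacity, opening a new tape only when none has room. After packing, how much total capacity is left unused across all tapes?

318

Sorted descending: 196, 177, 176, 152, 147, 136, 120, 112, 108, 108, 62, 61, 54, 42, 31.
Put 196 GB in tape 1; 4 GB remain.
Put 177 GB in tape 2; 23 GB remain.
Put 176 GB in tape 3; 24 GB remain.
Put 152 GB in tape 4; 48 GB remain.
Put 147 GB in tape 5; 53 GB remain.
Put 136 GB in tape 6; 64 GB remain.
Put 120 GB in tape 7; 80 GB remain.
Put 112 GB in tape 8; 88 GB remain.
Put 108 GB in tape 9; 92 GB remain.
Put 108 GB in tape 10; 92 GB remain.
Put 62 GB in tape 6; 2 GB remain.
Put 61 GB in tape 7; 19 GB remain.
Put 54 GB in tape 8; 34 GB remain.
Put 42 GB in tape 4; 6 GB remain.
Put 31 GB in tape 5; 22 GB remain.
10 tapes × 200 GB = 2000 GB; used 1682 GB; unused 318 GB.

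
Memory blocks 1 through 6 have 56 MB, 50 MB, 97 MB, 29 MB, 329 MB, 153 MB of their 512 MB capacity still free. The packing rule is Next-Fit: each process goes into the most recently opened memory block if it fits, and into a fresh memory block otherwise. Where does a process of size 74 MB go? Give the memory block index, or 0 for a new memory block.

6

Next-Fit only looks at memory block 6, which has 153 MB free.
74 MB fits there.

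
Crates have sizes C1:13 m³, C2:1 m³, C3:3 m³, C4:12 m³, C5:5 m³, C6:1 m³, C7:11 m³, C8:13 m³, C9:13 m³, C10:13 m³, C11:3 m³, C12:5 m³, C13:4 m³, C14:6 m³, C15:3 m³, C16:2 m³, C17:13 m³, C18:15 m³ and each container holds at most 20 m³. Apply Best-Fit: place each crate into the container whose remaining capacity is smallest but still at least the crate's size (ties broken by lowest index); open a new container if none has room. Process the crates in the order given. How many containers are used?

Put C1 (13 m³) in container 1; 7 m³ remain.
Put C2 (1 m³) in container 1; 6 m³ remain.
Put C3 (3 m³) in container 1; 3 m³ remain.
Put C4 (12 m³) in container 2; 8 m³ remain.
Put C5 (5 m³) in container 2; 3 m³ remain.
Put C6 (1 m³) in container 1; 2 m³ remain.
Put C7 (11 m³) in container 3; 9 m³ remain.
Put C8 (13 m³) in container 4; 7 m³ remain.
Put C9 (13 m³) in container 5; 7 m³ remain.
Put C10 (13 m³) in container 6; 7 m³ remain.
Put C11 (3 m³) in container 2; 0 m³ remain.
Put C12 (5 m³) in container 4; 2 m³ remain.
Put C13 (4 m³) in container 5; 3 m³ remain.
Put C14 (6 m³) in container 6; 1 m³ remain.
Put C15 (3 m³) in container 5; 0 m³ remain.
Put C16 (2 m³) in container 1; 0 m³ remain.
Put C17 (13 m³) in container 7; 7 m³ remain.
Put C18 (15 m³) in container 8; 5 m³ remain.
Final containers: [13,1,3,1,2] [12,5,3] [11] [13,5] [13,4,3] [13,6] [13] [15].

8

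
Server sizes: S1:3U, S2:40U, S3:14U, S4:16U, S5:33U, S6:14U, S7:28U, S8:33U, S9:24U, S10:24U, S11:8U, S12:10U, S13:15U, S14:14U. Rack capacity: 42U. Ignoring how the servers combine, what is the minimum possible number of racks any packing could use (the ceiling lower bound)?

Total size = 3 + 40 + 14 + 16 + 33 + 14 + 28 + 33 + 24 + 24 + 8 + 10 + 15 + 14 = 276U.
⌈276 / 42⌉ = 7.

7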